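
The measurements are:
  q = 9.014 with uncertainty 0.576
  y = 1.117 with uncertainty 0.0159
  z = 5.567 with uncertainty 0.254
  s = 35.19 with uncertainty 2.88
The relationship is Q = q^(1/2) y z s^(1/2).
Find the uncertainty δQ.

7.82

Relative error in a monomial: (δQ/Q)² = Σ (nᵢ · δxᵢ/xᵢ)².
  (½·δq/q)² = (0.5×0.0639)² = 0.00102;  (1·δy/y)² = (1×0.0142)² = 0.000203;  (1·δz/z)² = (1×0.0456)² = 0.00208;  (½·δs/s)² = (0.5×0.0818)² = 0.00167
δQ/Q = √(0.00498) = 0.0706
Q = 110.7, so δQ = 0.0706 × 110.7 = 7.82.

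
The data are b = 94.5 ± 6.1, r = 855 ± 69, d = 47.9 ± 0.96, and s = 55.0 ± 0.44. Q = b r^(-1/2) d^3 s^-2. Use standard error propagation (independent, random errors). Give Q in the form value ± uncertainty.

Relative error in a monomial: (δQ/Q)² = Σ (nᵢ · δxᵢ/xᵢ)².
  (1·δb/b)² = (1×0.0646)² = 0.00417;  (−½·δr/r)² = (-0.5×0.0807)² = 0.00163;  (3·δd/d)² = (3×0.0200)² = 0.00362;  (-2·δs/s)² = (-2×0.00800)² = 0.000256
δQ/Q = √(0.00967) = 0.0983
Q = 117, so δQ = 0.0983 × 117 = 11.5.

117 ± 11.5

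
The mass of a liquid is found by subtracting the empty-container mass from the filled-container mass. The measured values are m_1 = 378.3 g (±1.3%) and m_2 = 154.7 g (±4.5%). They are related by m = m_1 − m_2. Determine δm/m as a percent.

Each term contributes (cᵢ δxᵢ)² to (δm)²:
  (δm_1)² = 24.2;  (δm_2)² = 48.5
δm = √(72.6) = 8.52 g
m = 223.6 g, so δm/m = 8.52/223.6 = 0.0381.

3.81%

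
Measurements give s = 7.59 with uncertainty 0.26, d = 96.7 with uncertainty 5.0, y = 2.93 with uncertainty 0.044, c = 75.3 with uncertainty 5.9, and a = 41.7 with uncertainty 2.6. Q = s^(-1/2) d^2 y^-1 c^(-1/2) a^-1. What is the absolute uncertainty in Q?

0.413

For a monomial Q ∝ s^(-1/2), d^2, y^-1, c^(-1/2), a^-1, fractional errors add in quadrature:
  (−½·δs/s)² = (-0.5×0.0343)² = 0.000293;  (2·δd/d)² = (2×0.0517)² = 0.0107;  (-1·δy/y)² = (-1×0.0150)² = 0.000226;  (−½·δc/c)² = (-0.5×0.0784)² = 0.00153;  (-1·δa/a)² = (-1×0.0624)² = 0.00389
δQ/Q = √(0.0166) = 0.129
Q = 3.20, so δQ = 0.129 × 3.20 = 0.413.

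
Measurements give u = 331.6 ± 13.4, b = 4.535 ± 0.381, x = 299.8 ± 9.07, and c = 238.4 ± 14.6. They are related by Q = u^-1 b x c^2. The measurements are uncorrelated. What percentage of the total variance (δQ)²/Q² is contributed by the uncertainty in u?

6.64%

(δQ/Q)² = (-1·δu/u)² + (1·δb/b)² + (1·δx/x)² + (2·δc/c)²
  u term: (-1×0.0404)² = 0.00163
  b term: (1×0.0840)² = 0.00706
  x term: (1×0.0303)² = 0.000915
  c term: (2×0.0612)² = 0.0150
Total = 0.0246. Share from u = 0.00163/0.0246 = 0.0664.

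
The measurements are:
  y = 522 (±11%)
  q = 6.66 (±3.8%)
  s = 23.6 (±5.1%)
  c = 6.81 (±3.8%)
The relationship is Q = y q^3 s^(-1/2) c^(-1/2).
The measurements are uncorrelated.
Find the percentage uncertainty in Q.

16.2%

Products/powers → add relative errors in quadrature, weighted by exponent:
  (1·δy/y)² = (1×0.110)² = 0.0121;  (3·δq/q)² = (3×0.0380)² = 0.0130;  (−½·δs/s)² = (-0.5×0.0510)² = 0.000650;  (−½·δc/c)² = (-0.5×0.0380)² = 0.000361
δQ/Q = √(0.0261) = 0.162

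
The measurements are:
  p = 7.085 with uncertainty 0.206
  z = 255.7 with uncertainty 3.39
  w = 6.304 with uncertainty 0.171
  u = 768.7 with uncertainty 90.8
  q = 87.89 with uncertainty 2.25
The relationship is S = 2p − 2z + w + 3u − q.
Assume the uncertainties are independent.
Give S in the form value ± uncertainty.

For a sum/difference, combine absolute errors in quadrature:
  (2·δp)² = 0.170;  (2·δz)² = 46.0;  (δw)² = 0.0292;  (3·δu)² = 74200;  (δq)² = 5.06
δS = √(74300) = 272
S = 1727.

1727 ± 272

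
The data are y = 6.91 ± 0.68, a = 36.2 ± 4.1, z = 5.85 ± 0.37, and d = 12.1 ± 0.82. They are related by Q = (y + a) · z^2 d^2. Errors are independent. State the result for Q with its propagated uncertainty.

Let u = y + a = 43.1. δu = √(δy² + δa²) = √(0.462 + 16.8) = 4.16, so δu/u = 0.0964.
Q is then a monomial in u, z, d:
δQ/Q = √((δu/u)² + (2·δz/z)² + (2·δd/d)²) = √(0.00929 + 0.0160 + 0.0184) = 0.209
Q = 2.16e+05, so δQ = 0.209 × 2.16e+05 = 45100.

(2.16 ± 0.451) × 10^5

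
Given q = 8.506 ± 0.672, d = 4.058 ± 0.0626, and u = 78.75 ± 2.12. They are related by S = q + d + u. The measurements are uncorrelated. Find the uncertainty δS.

For a sum/difference, combine absolute errors in quadrature:
  (δq)² = 0.452;  (δd)² = 0.00392;  (δu)² = 4.49
δS = √(4.95) = 2.22

2.22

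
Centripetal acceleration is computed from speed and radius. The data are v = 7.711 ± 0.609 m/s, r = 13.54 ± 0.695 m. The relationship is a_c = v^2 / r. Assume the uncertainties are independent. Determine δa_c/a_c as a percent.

Since a_c is a product/quotient, work with relative uncertainties:
  (2·δv/v)² = (2×0.0790)² = 0.0250;  (-1·δr/r)² = (-1×0.0513)² = 0.00263
δa_c/a_c = √(0.0276) = 0.166

16.6%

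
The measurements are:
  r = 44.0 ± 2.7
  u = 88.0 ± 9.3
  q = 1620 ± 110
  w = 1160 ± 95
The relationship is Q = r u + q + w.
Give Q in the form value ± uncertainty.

Let p = r·u = 3870. δp/p = √((1·δr/r)² + (1·δu/u)²) = √(0.00377 + 0.0112) = 0.122, so δp = 473.
Q = p + q + w: δQ = √(δp² + δq² + δw²) = √(2.24e+05 + 12100 + 9020) = 495
Q = 6650.

6650 ± 495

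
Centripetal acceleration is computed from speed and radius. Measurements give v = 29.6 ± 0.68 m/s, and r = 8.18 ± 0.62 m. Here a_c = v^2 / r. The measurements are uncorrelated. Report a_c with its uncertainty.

Each factor contributes (exponent × relative error)² to (δa_c/a_c)²:
  (2·δv/v)² = (2×0.0230)² = 0.00211;  (-1·δr/r)² = (-1×0.0758)² = 0.00574
δa_c/a_c = √(0.00786) = 0.0886
a_c = 107 m/s^2, so δa_c = 0.0886 × 107 = 9.49 m/s^2.

107 ± 9.49 m/s^2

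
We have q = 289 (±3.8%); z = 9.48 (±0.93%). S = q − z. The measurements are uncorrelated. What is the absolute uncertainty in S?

Sums and differences: (δS)² = Σ (cᵢ δxᵢ)².
  (δq)² = 121;  (δz)² = 0.00777
δS = √(121) = 11.0

11.0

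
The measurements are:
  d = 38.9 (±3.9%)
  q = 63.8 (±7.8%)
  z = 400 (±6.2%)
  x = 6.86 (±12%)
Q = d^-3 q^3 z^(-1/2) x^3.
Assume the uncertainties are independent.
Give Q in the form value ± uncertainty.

Since Q is a product/quotient, work with relative uncertainties:
  (-3·δd/d)² = (-3×0.0390)² = 0.0137;  (3·δq/q)² = (3×0.0780)² = 0.0548;  (−½·δz/z)² = (-0.5×0.0620)² = 0.000961;  (3·δx/x)² = (3×0.120)² = 0.130
δQ/Q = √(0.199) = 0.446
Q = 71.2, so δQ = 0.446 × 71.2 = 31.8.

71.2 ± 31.8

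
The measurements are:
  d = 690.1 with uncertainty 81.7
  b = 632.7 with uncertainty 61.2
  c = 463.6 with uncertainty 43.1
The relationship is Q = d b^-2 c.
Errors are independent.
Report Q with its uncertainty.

Each factor contributes (exponent × relative error)² to (δQ/Q)²:
  (1·δd/d)² = (1×0.118)² = 0.0140;  (-2·δb/b)² = (-2×0.0967)² = 0.0374;  (1·δc/c)² = (1×0.0930)² = 0.00864
δQ/Q = √(0.0601) = 0.245
Q = 0.7992, so δQ = 0.245 × 0.7992 = 0.196.

0.7992 ± 0.196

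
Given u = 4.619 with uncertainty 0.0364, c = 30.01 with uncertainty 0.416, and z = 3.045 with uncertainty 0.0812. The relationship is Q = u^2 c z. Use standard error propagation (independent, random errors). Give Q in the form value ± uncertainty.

Products/powers → add relative errors in quadrature, weighted by exponent:
  (2·δu/u)² = (2×0.00788)² = 0.000248;  (1·δc/c)² = (1×0.0139)² = 0.000192;  (1·δz/z)² = (1×0.0267)² = 0.000711
δQ/Q = √(0.00115) = 0.0339
Q = 1950, so δQ = 0.0339 × 1950 = 66.2.

1950 ± 66.2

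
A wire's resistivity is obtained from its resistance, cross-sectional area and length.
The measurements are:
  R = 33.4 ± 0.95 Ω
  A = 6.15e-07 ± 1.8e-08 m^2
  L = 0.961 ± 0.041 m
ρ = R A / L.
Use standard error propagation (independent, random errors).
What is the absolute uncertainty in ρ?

For a monomial ρ ∝ R, A, L^-1, fractional errors add in quadrature:
  (1·δR/R)² = (1×0.0284)² = 0.000809;  (1·δA/A)² = (1×0.0293)² = 0.000857;  (-1·δL/L)² = (-1×0.0427)² = 0.00182
δρ/ρ = √(0.00349) = 0.0590
ρ = 2.14e-05 Ω·m, so δρ = 0.0590 × 2.14e-05 = 1.26e-06 Ω·m.

1.26e-06 Ω·m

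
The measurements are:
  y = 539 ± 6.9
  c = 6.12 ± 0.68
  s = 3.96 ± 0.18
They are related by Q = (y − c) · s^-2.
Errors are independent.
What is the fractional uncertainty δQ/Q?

Let u = y − c = 533. δu = √(δy² + δc²) = √(47.6 + 0.462) = 6.93, so δu/u = 0.0130.
Q is then a monomial in u, s:
δQ/Q = √((δu/u)² + (-2·δs/s)²) = √(0.000169 + 0.00826) = 0.0918

0.0918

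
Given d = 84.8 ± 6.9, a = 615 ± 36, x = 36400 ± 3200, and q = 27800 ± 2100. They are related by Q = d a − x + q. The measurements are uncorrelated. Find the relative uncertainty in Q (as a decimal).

Let p = d·a = 52200. δp/p = √((1·δd/d)² + (1·δa/a)²) = √(0.00662 + 0.00343) = 0.100, so δp = 5230.
Q = p − x + q: δQ = √(δp² + δx² + δq²) = √(2.73e+07 + 1.02e+07 + 4.41e+06) = 6480
Q = 43600, so δQ/Q = 6480/43600 = 0.149.

0.149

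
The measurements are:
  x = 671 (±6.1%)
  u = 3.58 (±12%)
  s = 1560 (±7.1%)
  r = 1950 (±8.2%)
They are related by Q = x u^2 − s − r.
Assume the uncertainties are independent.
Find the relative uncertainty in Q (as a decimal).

Let p = x·u^2 = 8600. δp/p = √((1·δx/x)² + (2·δu/u)²) = √(0.00372 + 0.0576) = 0.248, so δp = 2130.
Q = p − s − r: δQ = √(δp² + δs² + δr²) = √(4.54e+06 + 12300 + 25600) = 2140
Q = 5090, so δQ/Q = 2140/5090 = 0.420.

0.420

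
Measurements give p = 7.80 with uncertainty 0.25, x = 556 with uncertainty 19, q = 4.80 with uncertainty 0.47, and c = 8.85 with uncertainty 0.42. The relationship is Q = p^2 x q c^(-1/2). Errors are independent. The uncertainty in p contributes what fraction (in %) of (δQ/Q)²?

(δQ/Q)² = (2·δp/p)² + (1·δx/x)² + (1·δq/q)² + (−½·δc/c)²
  p term: (2×0.0321)² = 0.00411
  x term: (1×0.0342)² = 0.00117
  q term: (1×0.0979)² = 0.00959
  c term: (-0.5×0.0475)² = 0.000563
Total = 0.0154. Share from p = 0.00411/0.0154 = 0.266.

26.6%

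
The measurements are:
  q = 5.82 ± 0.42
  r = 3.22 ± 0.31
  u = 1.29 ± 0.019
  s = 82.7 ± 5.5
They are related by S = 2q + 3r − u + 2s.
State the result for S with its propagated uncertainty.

185 ± 11.1

Sums and differences: (δS)² = Σ (cᵢ δxᵢ)².
  (2·δq)² = 0.706;  (3·δr)² = 0.865;  (δu)² = 0.000361;  (2·δs)² = 121
δS = √(123) = 11.1
S = 185.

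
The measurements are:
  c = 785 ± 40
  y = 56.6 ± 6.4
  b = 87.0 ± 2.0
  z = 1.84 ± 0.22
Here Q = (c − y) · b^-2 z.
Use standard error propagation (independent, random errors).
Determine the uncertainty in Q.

0.0247

Let u = c − y = 728. δu = √(δc² + δy²) = √(1600 + 41.0) = 40.5, so δu/u = 0.0556.
Q is then a monomial in u, b, z:
δQ/Q = √((δu/u)² + (-2·δb/b)² + (1·δz/z)²) = √(0.00309 + 0.00211 + 0.0143) = 0.140
Q = 0.177, so δQ = 0.140 × 0.177 = 0.0247.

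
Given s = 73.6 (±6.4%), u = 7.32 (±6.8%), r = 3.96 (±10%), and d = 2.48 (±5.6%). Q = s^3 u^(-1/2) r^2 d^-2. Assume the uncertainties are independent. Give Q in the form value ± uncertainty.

(3.76 ± 1.13) × 10^5

For a monomial Q ∝ s^3, u^(-1/2), r^2, d^-2, fractional errors add in quadrature:
  (3·δs/s)² = (3×0.0640)² = 0.0369;  (−½·δu/u)² = (-0.5×0.0680)² = 0.00116;  (2·δr/r)² = (2×0.100)² = 0.0400;  (-2·δd/d)² = (-2×0.0560)² = 0.0125
δQ/Q = √(0.0906) = 0.301
Q = 3.76e+05, so δQ = 0.301 × 3.76e+05 = 1.13e+05.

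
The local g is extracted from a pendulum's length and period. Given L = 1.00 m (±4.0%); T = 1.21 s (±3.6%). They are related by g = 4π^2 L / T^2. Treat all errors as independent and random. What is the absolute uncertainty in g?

Products/powers → add relative errors in quadrature, weighted by exponent:
  (1·δL/L)² = (1×0.0400)² = 0.00160;  (-2·δT/T)² = (-2×0.0360)² = 0.00518
δg/g = √(0.00678) = 0.0824
g = 27.0 m/s^2, so δg = 0.0824 × 27.0 = 2.22 m/s^2.

2.22 m/s^2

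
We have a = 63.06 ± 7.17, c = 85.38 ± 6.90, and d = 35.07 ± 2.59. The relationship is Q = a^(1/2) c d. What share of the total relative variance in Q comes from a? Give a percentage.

(δQ/Q)² = (½·δa/a)² + (1·δc/c)² + (1·δd/d)²
  a term: (0.5×0.114)² = 0.00323
  c term: (1×0.0808)² = 0.00653
  d term: (1×0.0739)² = 0.00545
Total = 0.0152. Share from a = 0.00323/0.0152 = 0.212.

21.2%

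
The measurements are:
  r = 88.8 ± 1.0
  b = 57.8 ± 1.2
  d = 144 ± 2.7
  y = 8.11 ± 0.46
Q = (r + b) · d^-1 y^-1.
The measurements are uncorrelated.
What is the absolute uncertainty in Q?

Let u = r + b = 147. δu = √(δr² + δb²) = √(1.00 + 1.44) = 1.56, so δu/u = 0.0107.
Q is then a monomial in u, d, y:
δQ/Q = √((δu/u)² + (-1·δd/d)² + (-1·δy/y)²) = √(0.000114 + 0.000352 + 0.00322) = 0.0607
Q = 0.126, so δQ = 0.0607 × 0.126 = 0.00762.

0.00762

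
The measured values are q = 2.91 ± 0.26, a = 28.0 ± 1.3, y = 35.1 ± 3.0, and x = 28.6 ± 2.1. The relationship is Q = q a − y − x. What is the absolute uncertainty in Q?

Let p = q·a = 81.5. δp/p = √((1·δq/q)² + (1·δa/a)²) = √(0.00798 + 0.00216) = 0.101, so δp = 8.20.
Q = p − y − x: δQ = √(δp² + δy² + δx²) = √(67.3 + 9.00 + 4.41) = 8.98

8.98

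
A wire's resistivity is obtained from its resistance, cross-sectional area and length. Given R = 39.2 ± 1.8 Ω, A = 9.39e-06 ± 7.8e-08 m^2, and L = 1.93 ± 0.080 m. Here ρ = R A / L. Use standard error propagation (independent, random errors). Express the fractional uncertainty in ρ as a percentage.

6.24%

ρ is a product of powers, so relative uncertainties combine in quadrature:
  (1·δR/R)² = (1×0.0459)² = 0.00211;  (1·δA/A)² = (1×0.00831)² = 6.9e-05;  (-1·δL/L)² = (-1×0.0415)² = 0.00172
δρ/ρ = √(0.00390) = 0.0624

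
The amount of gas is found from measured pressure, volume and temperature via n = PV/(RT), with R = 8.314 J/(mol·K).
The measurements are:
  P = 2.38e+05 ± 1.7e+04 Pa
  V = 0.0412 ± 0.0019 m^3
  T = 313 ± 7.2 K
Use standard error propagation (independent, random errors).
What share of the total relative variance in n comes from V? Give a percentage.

(δn/n)² = (1·δP/P)² + (1·δV/V)² + (-1·δT/T)²
  P term: (1×0.0714)² = 0.00510
  V term: (1×0.0461)² = 0.00213
  T term: (-1×0.0230)² = 0.000529
Total = 0.00776. Share from V = 0.00213/0.00776 = 0.274.

27.4%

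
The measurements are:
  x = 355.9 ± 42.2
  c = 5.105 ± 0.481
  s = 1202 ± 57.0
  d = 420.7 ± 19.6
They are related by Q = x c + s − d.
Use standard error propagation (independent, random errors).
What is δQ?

282

Let p = x·c = 1817. δp/p = √((1·δx/x)² + (1·δc/c)²) = √(0.0141 + 0.00888) = 0.151, so δp = 275.
Q = p + s − d: δQ = √(δp² + δs² + δd²) = √(75700 + 3250 + 384) = 282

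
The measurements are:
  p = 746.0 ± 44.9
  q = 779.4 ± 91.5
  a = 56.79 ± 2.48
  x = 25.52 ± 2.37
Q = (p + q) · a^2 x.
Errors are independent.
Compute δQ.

1.81e+07

Let u = p + q = 1525. δu = √(δp² + δq²) = √(2020 + 8370) = 102, so δu/u = 0.0668.
Q is then a monomial in u, a, x:
δQ/Q = √((δu/u)² + (2·δa/a)² + (1·δx/x)²) = √(0.00446 + 0.00763 + 0.00862) = 0.144
Q = 1.255e+08, so δQ = 0.144 × 1.255e+08 = 1.81e+07.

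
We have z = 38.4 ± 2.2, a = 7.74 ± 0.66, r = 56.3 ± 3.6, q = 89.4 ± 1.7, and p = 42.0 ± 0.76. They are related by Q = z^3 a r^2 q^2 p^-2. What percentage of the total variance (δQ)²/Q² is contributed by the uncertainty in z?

52.8%

(δQ/Q)² = (3·δz/z)² + (1·δa/a)² + (2·δr/r)² + (2·δq/q)² + (-2·δp/p)²
  z term: (3×0.0573)² = 0.0295
  a term: (1×0.0853)² = 0.00727
  r term: (2×0.0639)² = 0.0164
  q term: (2×0.0190)² = 0.00145
  p term: (-2×0.0181)² = 0.00131
Total = 0.0559. Share from z = 0.0295/0.0559 = 0.528.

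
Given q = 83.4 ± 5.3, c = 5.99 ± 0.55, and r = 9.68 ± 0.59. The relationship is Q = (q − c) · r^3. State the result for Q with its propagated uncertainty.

70200 ± 13700

Let u = q − c = 77.4. δu = √(δq² + δc²) = √(28.1 + 0.303) = 5.33, so δu/u = 0.0688.
Q is then a monomial in u, r:
δQ/Q = √((δu/u)² + (3·δr/r)²) = √(0.00474 + 0.0334) = 0.195
Q = 70200, so δQ = 0.195 × 70200 = 13700.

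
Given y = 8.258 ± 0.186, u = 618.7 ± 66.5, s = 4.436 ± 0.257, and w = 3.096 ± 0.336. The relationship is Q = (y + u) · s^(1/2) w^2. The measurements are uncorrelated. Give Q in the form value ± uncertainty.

Let h = y + u = 627.0. δh = √(δy² + δu²) = √(0.0346 + 4420) = 66.5, so δh/h = 0.106.
Q is then a monomial in h, s, w:
δQ/Q = √((δh/h)² + (½·δs/s)² + (2·δw/w)²) = √(0.0113 + 0.000839 + 0.0471) = 0.243
Q = 12660, so δQ = 0.243 × 12660 = 3080.

12660 ± 3080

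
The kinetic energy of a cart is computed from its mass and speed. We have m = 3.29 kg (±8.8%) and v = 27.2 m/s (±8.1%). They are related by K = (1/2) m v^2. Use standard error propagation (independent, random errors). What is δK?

For a monomial K ∝ m, v^2, fractional errors add in quadrature:
  (1·δm/m)² = (1×0.0880)² = 0.00774;  (2·δv/v)² = (2×0.0810)² = 0.0262
δK/K = √(0.0340) = 0.184
K = 1220 J, so δK = 0.184 × 1220 = 224 J.

224 J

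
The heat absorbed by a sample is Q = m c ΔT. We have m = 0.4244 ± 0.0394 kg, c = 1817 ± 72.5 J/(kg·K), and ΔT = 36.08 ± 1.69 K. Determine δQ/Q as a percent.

For a monomial Q ∝ m, c, ΔT, fractional errors add in quadrature:
  (1·δm/m)² = (1×0.0928)² = 0.00862;  (1·δc/c)² = (1×0.0399)² = 0.00159;  (1·δΔT/ΔT)² = (1×0.0468)² = 0.00219
δQ/Q = √(0.0124) = 0.111

11.1%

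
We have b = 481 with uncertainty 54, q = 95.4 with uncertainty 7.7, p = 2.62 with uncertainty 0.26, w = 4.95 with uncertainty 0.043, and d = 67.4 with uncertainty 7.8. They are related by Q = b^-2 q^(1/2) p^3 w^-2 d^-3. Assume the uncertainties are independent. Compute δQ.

Relative error in a monomial: (δQ/Q)² = Σ (nᵢ · δxᵢ/xᵢ)².
  (-2·δb/b)² = (-2×0.112)² = 0.0504;  (½·δq/q)² = (0.5×0.0807)² = 0.00163;  (3·δp/p)² = (3×0.0992)² = 0.0886;  (-2·δw/w)² = (-2×0.00869)² = 0.000302;  (-3·δd/d)² = (-3×0.116)² = 0.121
δQ/Q = √(0.262) = 0.511
Q = 1.01e-10, so δQ = 0.511 × 1.01e-10 = 5.18e-11.

5.18e-11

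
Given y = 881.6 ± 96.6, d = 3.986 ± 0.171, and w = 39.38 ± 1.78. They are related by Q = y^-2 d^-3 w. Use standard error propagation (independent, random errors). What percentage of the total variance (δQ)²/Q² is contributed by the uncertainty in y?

(δQ/Q)² = (-2·δy/y)² + (-3·δd/d)² + (1·δw/w)²
  y term: (-2×0.110)² = 0.0480
  d term: (-3×0.0429)² = 0.0166
  w term: (1×0.0452)² = 0.00204
Total = 0.0666. Share from y = 0.0480/0.0666 = 0.721.

72.1%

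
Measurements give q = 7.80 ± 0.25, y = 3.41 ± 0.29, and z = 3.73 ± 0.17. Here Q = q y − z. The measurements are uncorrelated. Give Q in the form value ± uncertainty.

22.9 ± 2.42

Let p = q·y = 26.6. δp/p = √((1·δq/q)² + (1·δy/y)²) = √(0.00103 + 0.00723) = 0.0909, so δp = 2.42.
Q = p − z: δQ = √(δp² + δz²) = √(5.84 + 0.0289) = 2.42
Q = 22.9.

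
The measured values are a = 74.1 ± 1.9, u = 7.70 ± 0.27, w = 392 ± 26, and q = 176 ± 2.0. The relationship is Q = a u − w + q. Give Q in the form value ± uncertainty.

Let p = a·u = 571. δp/p = √((1·δa/a)² + (1·δu/u)²) = √(0.000657 + 0.00123) = 0.0434, so δp = 24.8.
Q = p − w + q: δQ = √(δp² + δw² + δq²) = √(614 + 676 + 4.00) = 36.0
Q = 355.

355 ± 36.0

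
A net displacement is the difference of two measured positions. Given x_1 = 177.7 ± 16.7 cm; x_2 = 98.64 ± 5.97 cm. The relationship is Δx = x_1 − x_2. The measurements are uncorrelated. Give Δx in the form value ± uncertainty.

Absolute uncertainties add in quadrature for a linear combination:
  (δx_1)² = 279;  (δx_2)² = 35.6
δΔx = √(315) = 17.7 cm
Δx = 79.06 cm.

79.06 ± 17.7 cm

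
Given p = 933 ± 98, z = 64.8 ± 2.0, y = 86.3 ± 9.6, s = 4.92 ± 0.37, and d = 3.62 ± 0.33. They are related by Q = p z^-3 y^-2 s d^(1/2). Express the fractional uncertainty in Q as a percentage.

For a monomial Q ∝ p, z^-3, y^-2, s, d^(1/2), fractional errors add in quadrature:
  (1·δp/p)² = (1×0.105)² = 0.0110;  (-3·δz/z)² = (-3×0.0309)² = 0.00857;  (-2·δy/y)² = (-2×0.111)² = 0.0495;  (1·δs/s)² = (1×0.0752)² = 0.00566;  (½·δd/d)² = (0.5×0.0912)² = 0.00208
δQ/Q = √(0.0768) = 0.277

27.7%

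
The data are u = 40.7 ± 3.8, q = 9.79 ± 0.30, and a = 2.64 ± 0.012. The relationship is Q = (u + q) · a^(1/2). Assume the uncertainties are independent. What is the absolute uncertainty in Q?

Let w = u + q = 50.5. δw = √(δu² + δq²) = √(14.4 + 0.0900) = 3.81, so δw/w = 0.0755.
Q is then a monomial in w, a:
δQ/Q = √((δw/w)² + (½·δa/a)²) = √(0.00570 + 5.17e-06) = 0.0755
Q = 82.0, so δQ = 0.0755 × 82.0 = 6.20.

6.20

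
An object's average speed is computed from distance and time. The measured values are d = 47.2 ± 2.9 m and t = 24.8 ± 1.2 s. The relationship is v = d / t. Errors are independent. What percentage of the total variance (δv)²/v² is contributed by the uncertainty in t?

(δv/v)² = (1·δd/d)² + (-1·δt/t)²
  d term: (1×0.0614)² = 0.00377
  t term: (-1×0.0484)² = 0.00234
Total = 0.00612. Share from t = 0.00234/0.00612 = 0.383.

38.3%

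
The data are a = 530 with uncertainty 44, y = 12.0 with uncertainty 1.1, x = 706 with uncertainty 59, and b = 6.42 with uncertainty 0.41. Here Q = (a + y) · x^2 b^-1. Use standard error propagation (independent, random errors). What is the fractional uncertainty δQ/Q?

Let u = a + y = 542. δu = √(δa² + δy²) = √(1940 + 1.21) = 44.0, so δu/u = 0.0812.
Q is then a monomial in u, x, b:
δQ/Q = √((δu/u)² + (2·δx/x)² + (-1·δb/b)²) = √(0.00659 + 0.0279 + 0.00408) = 0.196

0.196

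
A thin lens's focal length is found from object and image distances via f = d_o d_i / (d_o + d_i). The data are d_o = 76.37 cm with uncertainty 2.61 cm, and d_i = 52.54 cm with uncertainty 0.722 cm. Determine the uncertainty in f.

0.502 cm

∂f/∂d_o = (d_i/(d_o+d_i))² = 0.166;  ∂f/∂d_i = (d_o/(d_o+d_i))² = 0.351
δf = √((∂f/∂d_o · δd_o)² + (∂f/∂d_i · δd_i)²) = √(0.188 + 0.0642) = 0.502 cm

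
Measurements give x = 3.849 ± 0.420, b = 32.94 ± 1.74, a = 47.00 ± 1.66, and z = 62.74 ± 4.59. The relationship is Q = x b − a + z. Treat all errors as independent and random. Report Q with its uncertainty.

Let p = x·b = 126.8. δp/p = √((1·δx/x)² + (1·δb/b)²) = √(0.0119 + 0.00279) = 0.121, so δp = 15.4.
Q = p − a + z: δQ = √(δp² + δa² + δz²) = √(236 + 2.76 + 21.1) = 16.1
Q = 142.5.

142.5 ± 16.1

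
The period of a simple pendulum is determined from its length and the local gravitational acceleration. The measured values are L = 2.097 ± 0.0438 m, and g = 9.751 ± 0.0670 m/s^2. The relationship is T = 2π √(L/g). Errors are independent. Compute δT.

0.0320 s

T is a product of powers, so relative uncertainties combine in quadrature:
  (½·δL/L)² = (0.5×0.0209)² = 0.000109;  (−½·δg/g)² = (-0.5×0.00687)² = 1.18e-05
δT/T = √(0.000121) = 0.0110
T = 2.914 s, so δT = 0.0110 × 2.914 = 0.0320 s.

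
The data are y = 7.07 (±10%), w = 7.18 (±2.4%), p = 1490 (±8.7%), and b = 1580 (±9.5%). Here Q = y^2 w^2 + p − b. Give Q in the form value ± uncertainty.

Let h = y^2·w^2 = 2580. δh/h = √((2·δy/y)² + (2·δw/w)²) = √(0.0400 + 0.00230) = 0.206, so δh = 530.
Q = h + p − b: δQ = √(δh² + δp² + δb²) = √(2.81e+05 + 16800 + 22500) = 566
Q = 2490.

2490 ± 566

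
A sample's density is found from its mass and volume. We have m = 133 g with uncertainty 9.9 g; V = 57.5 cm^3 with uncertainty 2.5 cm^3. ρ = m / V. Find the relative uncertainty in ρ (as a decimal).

Each factor contributes (exponent × relative error)² to (δρ/ρ)²:
  (1·δm/m)² = (1×0.0744)² = 0.00554;  (-1·δV/V)² = (-1×0.0435)² = 0.00189
δρ/ρ = √(0.00743) = 0.0862

0.0862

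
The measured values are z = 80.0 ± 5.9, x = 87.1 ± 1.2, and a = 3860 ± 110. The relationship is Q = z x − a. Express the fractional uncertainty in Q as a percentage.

Let p = z·x = 6970. δp/p = √((1·δz/z)² + (1·δx/x)²) = √(0.00544 + 0.000190) = 0.0750, so δp = 523.
Q = p − a: δQ = √(δp² + δa²) = √(2.73e+05 + 12100) = 534
Q = 3110, so δQ/Q = 534/3110 = 0.172.

17.2%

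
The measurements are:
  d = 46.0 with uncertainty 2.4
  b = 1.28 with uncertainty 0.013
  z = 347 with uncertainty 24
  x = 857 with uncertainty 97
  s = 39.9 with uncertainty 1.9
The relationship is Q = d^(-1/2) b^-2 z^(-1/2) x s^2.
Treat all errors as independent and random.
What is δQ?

Since Q is a product/quotient, work with relative uncertainties:
  (−½·δd/d)² = (-0.5×0.0522)² = 0.000681;  (-2·δb/b)² = (-2×0.0102)² = 0.000413;  (−½·δz/z)² = (-0.5×0.0692)² = 0.00120;  (1·δx/x)² = (1×0.113)² = 0.0128;  (2·δs/s)² = (2×0.0476)² = 0.00907
δQ/Q = √(0.0242) = 0.155
Q = 6590, so δQ = 0.155 × 6590 = 1020.

1020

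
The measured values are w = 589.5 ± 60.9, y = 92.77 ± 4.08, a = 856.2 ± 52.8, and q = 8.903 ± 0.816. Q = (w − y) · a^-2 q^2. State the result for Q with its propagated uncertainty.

0.05371 ± 0.0136

Let u = w − y = 496.7. δu = √(δw² + δy²) = √(3710 + 16.6) = 61.0, so δu/u = 0.123.
Q is then a monomial in u, a, q:
δQ/Q = √((δu/u)² + (-2·δa/a)² + (2·δq/q)²) = √(0.0151 + 0.0152 + 0.0336) = 0.253
Q = 0.05371, so δQ = 0.253 × 0.05371 = 0.0136.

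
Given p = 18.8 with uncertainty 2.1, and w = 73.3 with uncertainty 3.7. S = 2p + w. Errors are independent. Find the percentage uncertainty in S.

5.05%

S is a linear combination, so absolute uncertainties add in quadrature:
  (2·δp)² = 17.6;  (δw)² = 13.7
δS = √(31.3) = 5.60
S = 111, so δS/S = 5.60/111 = 0.0505.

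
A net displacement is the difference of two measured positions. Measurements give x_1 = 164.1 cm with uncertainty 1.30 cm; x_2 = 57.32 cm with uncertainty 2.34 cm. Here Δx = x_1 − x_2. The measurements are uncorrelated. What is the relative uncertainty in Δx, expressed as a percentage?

For a sum/difference, combine absolute errors in quadrature:
  (δx_1)² = 1.69;  (δx_2)² = 5.48
δΔx = √(7.17) = 2.68 cm
Δx = 106.8 cm, so δΔx/Δx = 2.68/106.8 = 0.0251.

2.51%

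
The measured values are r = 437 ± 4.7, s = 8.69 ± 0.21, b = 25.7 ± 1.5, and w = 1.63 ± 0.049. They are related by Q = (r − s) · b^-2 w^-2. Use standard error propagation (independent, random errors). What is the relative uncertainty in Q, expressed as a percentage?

13.2%

Let u = r − s = 428. δu = √(δr² + δs²) = √(22.1 + 0.0441) = 4.70, so δu/u = 0.0110.
Q is then a monomial in u, b, w:
δQ/Q = √((δu/u)² + (-2·δb/b)² + (-2·δw/w)²) = √(0.000121 + 0.0136 + 0.00361) = 0.132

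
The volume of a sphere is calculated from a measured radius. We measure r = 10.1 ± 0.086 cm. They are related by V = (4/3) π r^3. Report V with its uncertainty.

V ∝ r^3, so δV/V = |3| · δr/r = 3 × 0.00851 = 0.0255.
V = 4320 cm^3, so δV = 0.0255 × 4320 = 110 cm^3.

4320 ± 110 cm^3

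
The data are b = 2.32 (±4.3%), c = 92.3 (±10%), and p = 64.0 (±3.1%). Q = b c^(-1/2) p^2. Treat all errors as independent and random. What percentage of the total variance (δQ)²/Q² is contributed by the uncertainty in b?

22.6%

(δQ/Q)² = (1·δb/b)² + (−½·δc/c)² + (2·δp/p)²
  b term: (1×0.0430)² = 0.00185
  c term: (-0.5×0.100)² = 0.00250
  p term: (2×0.0310)² = 0.00384
Total = 0.00819. Share from b = 0.00185/0.00819 = 0.226.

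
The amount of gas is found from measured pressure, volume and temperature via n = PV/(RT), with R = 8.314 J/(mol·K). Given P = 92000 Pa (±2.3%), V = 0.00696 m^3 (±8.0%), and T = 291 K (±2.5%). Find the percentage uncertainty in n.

Each factor contributes (exponent × relative error)² to (δn/n)²:
  (1·δP/P)² = (1×0.0230)² = 0.000529;  (1·δV/V)² = (1×0.0800)² = 0.00640;  (-1·δT/T)² = (-1×0.0250)² = 0.000625
δn/n = √(0.00755) = 0.0869

8.69%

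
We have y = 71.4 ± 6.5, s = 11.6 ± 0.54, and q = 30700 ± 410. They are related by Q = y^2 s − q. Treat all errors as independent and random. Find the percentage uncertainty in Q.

39.1%

Let p = y^2·s = 59100. δp/p = √((2·δy/y)² + (1·δs/s)²) = √(0.0332 + 0.00217) = 0.188, so δp = 11100.
Q = p − q: δQ = √(δp² + δq²) = √(1.24e+08 + 1.68e+05) = 11100
Q = 28400, so δQ/Q = 11100/28400 = 0.391.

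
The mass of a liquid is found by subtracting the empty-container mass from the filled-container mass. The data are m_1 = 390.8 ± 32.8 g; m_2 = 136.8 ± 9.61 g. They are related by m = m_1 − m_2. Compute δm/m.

0.135

Sums and differences: (δm)² = Σ (cᵢ δxᵢ)².
  (δm_1)² = 1080;  (δm_2)² = 92.4
δm = √(1170) = 34.2 g
m = 254.0 g, so δm/m = 34.2/254.0 = 0.135.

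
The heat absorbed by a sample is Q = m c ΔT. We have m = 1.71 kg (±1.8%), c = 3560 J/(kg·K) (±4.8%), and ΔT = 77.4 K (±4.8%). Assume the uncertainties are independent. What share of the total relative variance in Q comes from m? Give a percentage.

6.57%

(δQ/Q)² = (1·δm/m)² + (1·δc/c)² + (1·δΔT/ΔT)²
  m term: (1×0.0180)² = 0.000324
  c term: (1×0.0480)² = 0.00230
  ΔT term: (1×0.0480)² = 0.00230
Total = 0.00493. Share from m = 0.000324/0.00493 = 0.0657.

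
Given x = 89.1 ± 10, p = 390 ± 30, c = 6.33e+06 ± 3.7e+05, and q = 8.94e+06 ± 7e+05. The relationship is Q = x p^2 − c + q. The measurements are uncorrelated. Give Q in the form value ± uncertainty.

Let w = x·p^2 = 1.36e+07. δw/w = √((1·δx/x)² + (2·δp/p)²) = √(0.0126 + 0.0237) = 0.190, so δw = 2.58e+06.
Q = w − c + q: δQ = √(δw² + δc² + δq²) = √(6.66e+12 + 1.37e+11 + 4.9e+11) = 2.7e+06
Q = 1.62e+07.

(1.62 ± 0.270) × 10^7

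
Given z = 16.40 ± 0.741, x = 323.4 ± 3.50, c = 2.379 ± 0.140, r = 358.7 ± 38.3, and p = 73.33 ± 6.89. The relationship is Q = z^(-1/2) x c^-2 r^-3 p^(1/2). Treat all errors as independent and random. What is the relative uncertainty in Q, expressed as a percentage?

34.5%

Relative error in a monomial: (δQ/Q)² = Σ (nᵢ · δxᵢ/xᵢ)².
  (−½·δz/z)² = (-0.5×0.0452)² = 0.000510;  (1·δx/x)² = (1×0.0108)² = 0.000117;  (-2·δc/c)² = (-2×0.0588)² = 0.0139;  (-3·δr/r)² = (-3×0.107)² = 0.103;  (½·δp/p)² = (0.5×0.0940)² = 0.00221
δQ/Q = √(0.119) = 0.345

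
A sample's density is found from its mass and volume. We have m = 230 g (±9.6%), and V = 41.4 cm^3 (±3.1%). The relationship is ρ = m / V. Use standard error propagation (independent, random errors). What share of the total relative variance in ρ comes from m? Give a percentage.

90.6%

(δρ/ρ)² = (1·δm/m)² + (-1·δV/V)²
  m term: (1×0.0960)² = 0.00922
  V term: (-1×0.0310)² = 0.000961
Total = 0.0102. Share from m = 0.00922/0.0102 = 0.906.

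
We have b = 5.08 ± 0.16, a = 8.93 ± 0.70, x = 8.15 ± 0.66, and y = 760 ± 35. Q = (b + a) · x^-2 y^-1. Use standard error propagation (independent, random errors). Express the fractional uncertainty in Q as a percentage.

Let u = b + a = 14.0. δu = √(δb² + δa²) = √(0.0256 + 0.490) = 0.718, so δu/u = 0.0513.
Q is then a monomial in u, x, y:
δQ/Q = √((δu/u)² + (-2·δx/x)² + (-1·δy/y)²) = √(0.00263 + 0.0262 + 0.00212) = 0.176

17.6%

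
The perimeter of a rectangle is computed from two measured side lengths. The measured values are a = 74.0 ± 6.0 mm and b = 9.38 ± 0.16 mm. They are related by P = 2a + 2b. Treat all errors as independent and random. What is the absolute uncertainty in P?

Absolute uncertainties add in quadrature for a linear combination:
  (2·δa)² = 144;  (2·δb)² = 0.102
δP = √(144) = 12.0 mm

12.0 mm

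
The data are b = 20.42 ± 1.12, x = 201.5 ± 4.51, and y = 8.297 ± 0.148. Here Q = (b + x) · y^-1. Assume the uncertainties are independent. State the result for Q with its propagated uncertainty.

Let u = b + x = 221.9. δu = √(δb² + δx²) = √(1.25 + 20.3) = 4.65, so δu/u = 0.0209.
Q is then a monomial in u, y:
δQ/Q = √((δu/u)² + (-1·δy/y)²) = √(0.000438 + 0.000318) = 0.0275
Q = 26.75, so δQ = 0.0275 × 26.75 = 0.736.

26.75 ± 0.736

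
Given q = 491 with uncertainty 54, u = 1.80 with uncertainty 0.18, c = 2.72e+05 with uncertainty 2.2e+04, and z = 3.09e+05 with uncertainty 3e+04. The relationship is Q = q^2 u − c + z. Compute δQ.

1.11e+05

Let p = q^2·u = 4.34e+05. δp/p = √((2·δq/q)² + (1·δu/u)²) = √(0.0484 + 0.0100) = 0.242, so δp = 1.05e+05.
Q = p − c + z: δQ = √(δp² + δc² + δz²) = √(1.1e+10 + 4.84e+08 + 9e+08) = 1.11e+05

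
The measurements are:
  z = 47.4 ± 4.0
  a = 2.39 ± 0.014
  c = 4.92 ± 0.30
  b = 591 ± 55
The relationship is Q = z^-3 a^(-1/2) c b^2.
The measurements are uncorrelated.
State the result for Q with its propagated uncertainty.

Products/powers → add relative errors in quadrature, weighted by exponent:
  (-3·δz/z)² = (-3×0.0844)² = 0.0641;  (−½·δa/a)² = (-0.5×0.00586)² = 8.58e-06;  (1·δc/c)² = (1×0.0610)² = 0.00372;  (2·δb/b)² = (2×0.0931)² = 0.0346
δQ/Q = √(0.102) = 0.320
Q = 10.4, so δQ = 0.320 × 10.4 = 3.34.

10.4 ± 3.34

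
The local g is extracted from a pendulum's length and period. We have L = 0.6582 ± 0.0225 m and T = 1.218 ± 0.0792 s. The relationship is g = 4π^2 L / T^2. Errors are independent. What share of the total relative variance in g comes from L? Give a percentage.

6.46%

(δg/g)² = (1·δL/L)² + (-2·δT/T)²
  L term: (1×0.0342)² = 0.00117
  T term: (-2×0.0650)² = 0.0169
Total = 0.0181. Share from L = 0.00117/0.0181 = 0.0646.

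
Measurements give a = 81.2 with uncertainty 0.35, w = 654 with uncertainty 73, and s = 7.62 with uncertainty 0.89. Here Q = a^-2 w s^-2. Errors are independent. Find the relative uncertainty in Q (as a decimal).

0.259

Relative error in a monomial: (δQ/Q)² = Σ (nᵢ · δxᵢ/xᵢ)².
  (-2·δa/a)² = (-2×0.00431)² = 7.43e-05;  (1·δw/w)² = (1×0.112)² = 0.0125;  (-2·δs/s)² = (-2×0.117)² = 0.0546
δQ/Q = √(0.0671) = 0.259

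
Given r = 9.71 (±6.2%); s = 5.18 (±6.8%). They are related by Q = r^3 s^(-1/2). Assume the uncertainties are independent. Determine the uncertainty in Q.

Products/powers → add relative errors in quadrature, weighted by exponent:
  (3·δr/r)² = (3×0.0620)² = 0.0346;  (−½·δs/s)² = (-0.5×0.0680)² = 0.00116
δQ/Q = √(0.0358) = 0.189
Q = 402, so δQ = 0.189 × 402 = 76.1.

76.1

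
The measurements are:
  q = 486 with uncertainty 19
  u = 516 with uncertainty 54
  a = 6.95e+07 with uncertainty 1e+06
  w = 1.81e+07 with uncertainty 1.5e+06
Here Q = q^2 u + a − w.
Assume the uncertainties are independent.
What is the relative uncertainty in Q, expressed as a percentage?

9.25%

Let p = q^2·u = 1.22e+08. δp/p = √((2·δq/q)² + (1·δu/u)²) = √(0.00611 + 0.0110) = 0.131, so δp = 1.59e+07.
Q = p + a − w: δQ = √(δp² + δa² + δw²) = √(2.53e+14 + 1e+12 + 2.25e+12) = 1.6e+07
Q = 1.73e+08, so δQ/Q = 1.6e+07/1.73e+08 = 0.0925.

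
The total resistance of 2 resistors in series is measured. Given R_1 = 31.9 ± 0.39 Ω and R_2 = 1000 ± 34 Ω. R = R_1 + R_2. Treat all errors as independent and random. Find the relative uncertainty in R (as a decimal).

R is a linear combination, so absolute uncertainties add in quadrature:
  (δR_1)² = 0.152;  (δR_2)² = 1160
δR = √(1160) = 34.0 Ω
R = 1030 Ω, so δR/R = 34.0/1030 = 0.0330.

0.0330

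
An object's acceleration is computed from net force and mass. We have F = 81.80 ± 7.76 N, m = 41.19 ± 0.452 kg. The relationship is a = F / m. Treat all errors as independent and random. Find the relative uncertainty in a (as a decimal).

a is a product of powers, so relative uncertainties combine in quadrature:
  (1·δF/F)² = (1×0.0949)² = 0.00900;  (-1·δm/m)² = (-1×0.0110)² = 0.000120
δa/a = √(0.00912) = 0.0955

0.0955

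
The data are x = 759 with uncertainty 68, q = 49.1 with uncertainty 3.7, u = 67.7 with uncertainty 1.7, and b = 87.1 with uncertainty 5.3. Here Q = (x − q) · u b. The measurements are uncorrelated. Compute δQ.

Let w = x − q = 710. δw = √(δx² + δq²) = √(4620 + 13.7) = 68.1, so δw/w = 0.0959.
Q is then a monomial in w, u, b:
δQ/Q = √((δw/w)² + (1·δu/u)² + (1·δb/b)²) = √(0.00920 + 0.000631 + 0.00370) = 0.116
Q = 4.19e+06, so δQ = 0.116 × 4.19e+06 = 4.87e+05.

4.87e+05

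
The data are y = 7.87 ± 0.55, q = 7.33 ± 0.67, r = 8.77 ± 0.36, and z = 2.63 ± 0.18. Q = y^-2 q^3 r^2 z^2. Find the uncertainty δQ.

1170

Q is a product of powers, so relative uncertainties combine in quadrature:
  (-2·δy/y)² = (-2×0.0699)² = 0.0195;  (3·δq/q)² = (3×0.0914)² = 0.0752;  (2·δr/r)² = (2×0.0410)² = 0.00674;  (2·δz/z)² = (2×0.0684)² = 0.0187
δQ/Q = √(0.120) = 0.347
Q = 3380, so δQ = 0.347 × 3380 = 1170.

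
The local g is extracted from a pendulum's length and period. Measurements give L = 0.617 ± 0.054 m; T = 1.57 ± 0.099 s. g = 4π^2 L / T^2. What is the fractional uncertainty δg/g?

Each factor contributes (exponent × relative error)² to (δg/g)²:
  (1·δL/L)² = (1×0.0875)² = 0.00766;  (-2·δT/T)² = (-2×0.0631)² = 0.0159
δg/g = √(0.0236) = 0.154

0.154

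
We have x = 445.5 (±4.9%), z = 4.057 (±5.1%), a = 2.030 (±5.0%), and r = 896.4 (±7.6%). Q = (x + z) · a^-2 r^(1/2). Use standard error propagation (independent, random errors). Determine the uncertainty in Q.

Let u = x + z = 449.6. δu = √(δx² + δz²) = √(477 + 0.0428) = 21.8, so δu/u = 0.0486.
Q is then a monomial in u, a, r:
δQ/Q = √((δu/u)² + (-2·δa/a)² + (½·δr/r)²) = √(0.00236 + 0.0100 + 0.00144) = 0.117
Q = 3266, so δQ = 0.117 × 3266 = 384.

384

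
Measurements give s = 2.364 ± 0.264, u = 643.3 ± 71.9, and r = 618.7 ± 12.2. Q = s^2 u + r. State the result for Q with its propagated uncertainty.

Let p = s^2·u = 3595. δp/p = √((2·δs/s)² + (1·δu/u)²) = √(0.0499 + 0.0125) = 0.250, so δp = 898.
Q = p + r: δQ = √(δp² + δr²) = √(8.06e+05 + 149) = 898
Q = 4214.

4214 ± 898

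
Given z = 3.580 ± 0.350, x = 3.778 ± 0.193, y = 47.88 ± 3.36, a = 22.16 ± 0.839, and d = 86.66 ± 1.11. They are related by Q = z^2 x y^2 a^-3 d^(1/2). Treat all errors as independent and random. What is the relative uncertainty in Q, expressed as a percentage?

27.1%

Q is a product of powers, so relative uncertainties combine in quadrature:
  (2·δz/z)² = (2×0.0978)² = 0.0382;  (1·δx/x)² = (1×0.0511)² = 0.00261;  (2·δy/y)² = (2×0.0702)² = 0.0197;  (-3·δa/a)² = (-3×0.0379)² = 0.0129;  (½·δd/d)² = (0.5×0.0128)² = 4.1e-05
δQ/Q = √(0.0735) = 0.271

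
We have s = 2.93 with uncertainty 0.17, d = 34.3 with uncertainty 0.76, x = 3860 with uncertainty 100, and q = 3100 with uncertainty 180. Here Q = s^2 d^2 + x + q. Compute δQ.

1270

Let p = s^2·d^2 = 10100. δp/p = √((2·δs/s)² + (2·δd/d)²) = √(0.0135 + 0.00196) = 0.124, so δp = 1250.
Q = p + x + q: δQ = √(δp² + δx² + δq²) = √(1.57e+06 + 10000 + 32400) = 1270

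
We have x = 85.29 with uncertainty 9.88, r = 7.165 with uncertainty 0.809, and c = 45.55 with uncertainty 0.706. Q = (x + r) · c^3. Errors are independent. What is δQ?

Let u = x + r = 92.46. δu = √(δx² + δr²) = √(97.6 + 0.654) = 9.91, so δu/u = 0.107.
Q is then a monomial in u, c:
δQ/Q = √((δu/u)² + (3·δc/c)²) = √(0.0115 + 0.00216) = 0.117
Q = 8.738e+06, so δQ = 0.117 × 8.738e+06 = 1.02e+06.

1.02e+06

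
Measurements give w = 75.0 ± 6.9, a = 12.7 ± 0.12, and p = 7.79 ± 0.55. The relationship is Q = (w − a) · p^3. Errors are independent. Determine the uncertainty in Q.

Let u = w − a = 62.3. δu = √(δw² + δa²) = √(47.6 + 0.0144) = 6.90, so δu/u = 0.111.
Q is then a monomial in u, p:
δQ/Q = √((δu/u)² + (3·δp/p)²) = √(0.0123 + 0.0449) = 0.239
Q = 29500, so δQ = 0.239 × 29500 = 7040.

7040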